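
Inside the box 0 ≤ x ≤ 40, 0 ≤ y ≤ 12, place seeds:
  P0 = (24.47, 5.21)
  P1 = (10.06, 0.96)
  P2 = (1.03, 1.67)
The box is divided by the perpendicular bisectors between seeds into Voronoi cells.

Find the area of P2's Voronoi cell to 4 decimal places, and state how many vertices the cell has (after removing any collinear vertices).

1. box [0,40]×[0,12]: [(0, 0) (40, 0) (40, 12) (0, 12)]
2. ⊥bis P2·P0 via (12.75,3.44): [(0, 0) (13.2695, 0) (11.4572, 12) (0, 12)]  |A|=148.3605
3. ⊥bis P2·P1 via (5.545,1.315): [(0, 0) (5.4416, 0) (6.3851, 12) (0, 12)]  |A|=70.9604
4. canonical 4-gon: [(0, 0) (5.4416, 0) (6.3851, 12) (0, 12)]
5. shoelace: 70.9604

Area of P2's cell: 70.9604 (4 vertices)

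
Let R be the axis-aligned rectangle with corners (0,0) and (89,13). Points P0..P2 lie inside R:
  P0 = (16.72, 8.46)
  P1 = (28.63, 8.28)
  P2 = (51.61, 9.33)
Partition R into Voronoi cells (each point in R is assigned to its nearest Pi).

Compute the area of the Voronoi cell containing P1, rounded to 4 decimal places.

1. box [0,89]×[0,13]: [(0, 0) (89, 0) (89, 13) (0, 13)]
2. ⊥bis P1·P0 via (22.675,8.37): [(22.5485, 0) (89, 0) (89, 13) (22.745, 13)]  |A|=862.5924
3. ⊥bis P1·P2 via (40.12,8.805): [(22.5485, 0) (40.5223, 0) (39.9283, 13) (22.745, 13)]  |A|=228.5216
4. canonical 4-gon: [(22.5485, 0) (40.5223, 0) (39.9283, 13) (22.745, 13)]
5. shoelace: 228.5216

Area of P1's cell: 228.5216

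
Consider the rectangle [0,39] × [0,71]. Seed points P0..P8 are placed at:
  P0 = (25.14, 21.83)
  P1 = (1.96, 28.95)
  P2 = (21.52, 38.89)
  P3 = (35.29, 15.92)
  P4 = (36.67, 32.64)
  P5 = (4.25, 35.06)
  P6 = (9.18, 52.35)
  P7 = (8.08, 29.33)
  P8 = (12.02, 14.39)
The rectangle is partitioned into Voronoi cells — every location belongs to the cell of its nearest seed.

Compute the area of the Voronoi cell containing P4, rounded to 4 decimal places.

Area of P4's cell: 227.8554

1. box [0,39]×[0,71]: [(0, 0) (39, 0) (39, 71) (0, 71)]
2. ⊥bis P4·P0 via (30.905,27.235): [(0, 60.1984) (39, 18.6008) (39, 71) (0, 71)]  |A|=1232.4144
3. ⊥bis P4·P1 via (19.315,30.795): [(18.2596, 40.7226) (39, 18.6008) (39, 71) (15.0408, 71)]  |A|=906.1
4. ⊥bis P4·P2 via (29.095,35.765): [(27.2044, 31.1821) (39, 18.6008) (39, 59.7747)]  |A|=242.836
5. ⊥bis P4·P3 via (35.98,24.28): [(27.2044, 31.1821) (33.4822, 24.4862) (39, 24.0307) (39, 59.7747)]  |A|=227.8554
6. ⊥bis P4·P5 via (20.46,33.85): [(27.2044, 31.1821) (33.4822, 24.4862) (39, 24.0307) (39, 59.7747)]  |A|=227.8554
7. ⊥bis P4·P6 via (22.925,42.495): [(27.2044, 31.1821) (33.4822, 24.4862) (39, 24.0307) (39, 59.7747)]  |A|=227.8554
8. ⊥bis P4·P7 via (22.375,30.985): [(27.2044, 31.1821) (33.4822, 24.4862) (39, 24.0307) (39, 59.7747)]  |A|=227.8554
9. ⊥bis P4·P8 via (24.345,23.515): [(27.2044, 31.1821) (33.4822, 24.4862) (39, 24.0307) (39, 59.7747)]  |A|=227.8554
10. canonical 4-gon: [(27.2044, 31.1821) (33.4822, 24.4862) (39, 24.0307) (39, 59.7747)]
11. shoelace: 227.8554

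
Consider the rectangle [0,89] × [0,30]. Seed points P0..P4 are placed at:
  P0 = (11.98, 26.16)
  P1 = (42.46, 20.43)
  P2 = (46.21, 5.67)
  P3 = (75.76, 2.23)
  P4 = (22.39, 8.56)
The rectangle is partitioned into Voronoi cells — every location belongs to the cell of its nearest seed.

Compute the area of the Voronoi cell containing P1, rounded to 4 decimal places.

1. box [0,89]×[0,30]: [(0, 0) (89, 0) (89, 30) (0, 30)]
2. ⊥bis P1·P0 via (27.22,23.295): [(22.8407, 0) (89, 0) (89, 30) (28.4805, 30)]  |A|=1900.1818
3. ⊥bis P1·P2 via (44.335,13.05): [(24.339, 7.9697) (89, 24.3978) (89, 30) (28.4805, 30)]  |A|=847.7528
4. ⊥bis P1·P3 via (59.11,11.33): [(24.339, 7.9697) (62.5841, 17.6865) (69.314, 30) (28.4805, 30)]  |A|=652.5574
5. ⊥bis P1·P4 via (32.425,14.495): [(27.2201, 23.2955) (34.7238, 10.6081) (62.5841, 17.6865) (69.314, 30) (28.4805, 30)]  |A|=576.7801
6. canonical 5-gon: [(27.2201, 23.2955) (34.7238, 10.6081) (62.5841, 17.6865) (69.314, 30) (28.4805, 30)]
7. shoelace: 576.7801

Area of P1's cell: 576.7801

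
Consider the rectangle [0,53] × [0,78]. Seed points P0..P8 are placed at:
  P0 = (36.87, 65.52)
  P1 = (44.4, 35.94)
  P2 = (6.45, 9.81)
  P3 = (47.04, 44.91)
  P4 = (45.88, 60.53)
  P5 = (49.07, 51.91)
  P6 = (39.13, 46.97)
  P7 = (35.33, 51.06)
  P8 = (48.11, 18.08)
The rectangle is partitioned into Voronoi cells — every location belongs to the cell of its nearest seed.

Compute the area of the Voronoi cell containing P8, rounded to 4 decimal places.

1. box [0,53]×[0,78]: [(0, 0) (53, 0) (53, 78) (0, 78)]
2. ⊥bis P8·P0 via (42.49,41.8): [(0, 31.7328) (0, 0) (53, 0) (53, 44.2901)]  |A|=2014.6082
3. ⊥bis P8·P1 via (46.255,27.01): [(0, 17.4016) (0, 0) (53, 0) (53, 28.4111)]  |A|=1214.037
4. ⊥bis P8·P2 via (27.28,13.945): [(25.5406, 22.7071) (30.0482, 0) (53, 0) (53, 28.4111)]  |A|=650.6593
5. ⊥bis P8·P3 via (47.575,31.495): [(25.5406, 22.7071) (30.0482, 0) (53, 0) (53, 28.4111)]  |A|=650.6593
6. ⊥bis P8·P4 via (46.995,39.305): [(25.5406, 22.7071) (30.0482, 0) (53, 0) (53, 28.4111)]  |A|=650.6593
7. ⊥bis P8·P5 via (48.59,34.995): [(25.5406, 22.7071) (30.0482, 0) (53, 0) (53, 28.4111)]  |A|=650.6593
8. ⊥bis P8·P6 via (43.62,32.525): [(25.5406, 22.7071) (30.0482, 0) (53, 0) (53, 28.4111)]  |A|=650.6593
9. ⊥bis P8·P7 via (41.72,34.57): [(25.5406, 22.7071) (30.0482, 0) (53, 0) (53, 28.4111)]  |A|=650.6593
10. canonical 4-gon: [(25.5406, 22.7071) (30.0482, 0) (53, 0) (53, 28.4111)]
11. shoelace: 650.6593

Area of P8's cell: 650.6593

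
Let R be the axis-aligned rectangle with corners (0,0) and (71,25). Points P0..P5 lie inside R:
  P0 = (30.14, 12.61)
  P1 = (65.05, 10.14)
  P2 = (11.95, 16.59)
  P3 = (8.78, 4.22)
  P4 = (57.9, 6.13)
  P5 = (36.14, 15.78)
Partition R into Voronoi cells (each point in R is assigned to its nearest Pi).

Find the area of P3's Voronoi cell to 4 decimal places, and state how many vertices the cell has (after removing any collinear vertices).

1. box [0,71]×[0,25]: [(0, 0) (71, 0) (71, 25) (0, 25)]
2. ⊥bis P3·P0 via (19.46,8.415): [(0, 0) (22.7653, 0) (12.9456, 25) (0, 25)]  |A|=446.3863
3. ⊥bis P3·P1 via (36.915,7.18): [(0, 0) (22.7653, 0) (12.9456, 25) (0, 25)]  |A|=446.3863
4. ⊥bis P3·P2 via (10.365,10.405): [(0, 13.0612) (0, 0) (22.7653, 0) (19.6088, 8.0361)]  |A|=219.5298
5. ⊥bis P3·P4 via (33.34,5.175): [(0, 13.0612) (0, 0) (22.7653, 0) (19.6088, 8.0361)]  |A|=219.5298
6. ⊥bis P3·P5 via (22.46,10): [(0, 13.0612) (0, 0) (22.7653, 0) (19.6088, 8.0361)]  |A|=219.5298
7. canonical 4-gon: [(0, 13.0612) (0, 0) (22.7653, 0) (19.6088, 8.0361)]
8. shoelace: 219.5298

Area of P3's cell: 219.5298 (4 vertices)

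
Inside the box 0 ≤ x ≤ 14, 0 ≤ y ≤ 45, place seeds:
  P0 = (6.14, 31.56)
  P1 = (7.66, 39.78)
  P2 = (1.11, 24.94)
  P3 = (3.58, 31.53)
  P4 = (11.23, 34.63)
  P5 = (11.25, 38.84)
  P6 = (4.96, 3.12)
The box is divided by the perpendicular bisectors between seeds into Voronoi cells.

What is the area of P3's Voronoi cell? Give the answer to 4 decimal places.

1. box [0,14]×[0,45]: [(0, 0) (14, 0) (14, 45) (0, 45)]
2. ⊥bis P3·P0 via (4.86,31.545): [(0, 0) (5.2297, 0) (4.7023, 45) (0, 45)]  |A|=223.4698
3. ⊥bis P3·P1 via (5.62,35.655): [(0, 38.4343) (0, 0) (5.2297, 0) (4.8071, 36.057)]  |A|=186.6624
4. ⊥bis P3·P2 via (2.345,28.235): [(0, 38.4343) (0, 29.1139) (4.9101, 27.2736) (4.8071, 36.057)]  |A|=43.871
5. ⊥bis P3·P4 via (7.405,33.08): [(0, 38.4343) (0, 29.1139) (4.9101, 27.2736) (4.8071, 36.057)]  |A|=43.871
6. ⊥bis P3·P5 via (7.415,35.185): [(0, 38.4343) (0, 29.1139) (4.9101, 27.2736) (4.8071, 36.057)]  |A|=43.871
7. ⊥bis P3·P6 via (4.27,17.325): [(0, 38.4343) (0, 29.1139) (4.9101, 27.2736) (4.8071, 36.057)]  |A|=43.871
8. canonical 4-gon: [(0, 38.4343) (0, 29.1139) (4.9101, 27.2736) (4.8071, 36.057)]
9. shoelace: 43.871

Area of P3's cell: 43.8710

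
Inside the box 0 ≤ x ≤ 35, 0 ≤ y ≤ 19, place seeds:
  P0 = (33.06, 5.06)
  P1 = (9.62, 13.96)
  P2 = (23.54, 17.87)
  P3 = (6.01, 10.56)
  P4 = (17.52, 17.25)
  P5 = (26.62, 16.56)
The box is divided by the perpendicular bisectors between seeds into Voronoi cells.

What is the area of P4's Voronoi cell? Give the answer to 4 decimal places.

1. box [0,35]×[0,19]: [(0, 0) (35, 0) (35, 19) (0, 19)]
2. ⊥bis P4·P0 via (25.29,11.155): [(0, 0) (16.5397, 0) (31.4438, 19) (0, 19)]  |A|=455.8437
3. ⊥bis P4·P1 via (13.57,15.605): [(18.8449, 2.9387) (31.4438, 19) (12.1561, 19)]  |A|=154.8924
4. ⊥bis P4·P2 via (20.53,17.56): [(18.8449, 2.9387) (21.6655, 6.5345) (20.3817, 19) (12.1561, 19)]  |A|=85.9446
5. ⊥bis P4·P3 via (11.765,13.905): [(18.8449, 2.9387) (21.6655, 6.5345) (20.3817, 19) (12.1561, 19)]  |A|=85.9446
6. ⊥bis P4·P5 via (22.07,16.905): [(18.8449, 2.9387) (21.2428, 5.9956) (21.4456, 8.67) (20.3817, 19) (12.1561, 19)]  |A|=85.434
7. canonical 5-gon: [(18.8449, 2.9387) (21.2428, 5.9956) (21.4456, 8.67) (20.3817, 19) (12.1561, 19)]
8. shoelace: 85.434

Area of P4's cell: 85.4340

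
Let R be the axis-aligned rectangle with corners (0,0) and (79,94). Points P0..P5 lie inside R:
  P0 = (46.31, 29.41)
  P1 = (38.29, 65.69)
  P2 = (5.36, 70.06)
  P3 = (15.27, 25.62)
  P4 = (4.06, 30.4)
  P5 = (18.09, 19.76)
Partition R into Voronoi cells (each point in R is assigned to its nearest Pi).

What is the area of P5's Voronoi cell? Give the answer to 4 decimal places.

1. box [0,79]×[0,94]: [(0, 0) (79, 0) (79, 94) (0, 94)]
2. ⊥bis P5·P0 via (32.2,24.585): [(0, 0) (40.607, 0) (8.4631, 94) (0, 94)]  |A|=2306.2952
3. ⊥bis P5·P1 via (28.19,42.725): [(0, 55.123) (0, 0) (40.607, 0) (25.6087, 43.8602)]  |A|=1596.3303
4. ⊥bis P5·P2 via (11.725,44.91): [(19.0225, 46.7569) (0, 41.9426) (0, 0) (40.607, 0) (25.6087, 43.8602)]  |A|=1470.9688
5. ⊥bis P5·P3 via (16.68,22.69): [(0, 14.6631) (0, 0) (40.607, 0) (30.5634, 29.3711)]  |A|=820.4125
6. ⊥bis P5·P4 via (11.075,25.08): [(4.9998, 17.0691) (0, 10.4764) (0, 0) (40.607, 0) (30.5634, 29.3711)]  |A|=809.9462
7. canonical 5-gon: [(4.9998, 17.0691) (0, 10.4764) (0, 0) (40.607, 0) (30.5634, 29.3711)]
8. shoelace: 809.9462

Area of P5's cell: 809.9462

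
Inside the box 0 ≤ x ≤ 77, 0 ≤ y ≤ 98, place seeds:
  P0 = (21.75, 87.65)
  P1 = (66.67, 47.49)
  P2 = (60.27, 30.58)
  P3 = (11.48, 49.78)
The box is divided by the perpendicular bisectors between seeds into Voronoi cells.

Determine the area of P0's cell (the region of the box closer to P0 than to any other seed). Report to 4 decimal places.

Area of P0's cell: 1759.9873

1. box [0,77]×[0,98]: [(0, 0) (77, 0) (77, 98) (0, 98)]
2. ⊥bis P0·P1 via (44.21,67.57): [(0, 18.12) (71.4154, 98) (0, 98)]  |A|=2852.3341
3. ⊥bis P0·P2 via (41.01,59.115): [(0, 31.4349) (30.0179, 51.6958) (71.4154, 98) (0, 98)]  |A|=2652.4915
4. ⊥bis P0·P3 via (16.615,68.715): [(0, 73.2208) (39.649, 62.4684) (71.4154, 98) (0, 98)]  |A|=1759.9873
5. canonical 4-gon: [(0, 73.2208) (39.649, 62.4684) (71.4154, 98) (0, 98)]
6. shoelace: 1759.9873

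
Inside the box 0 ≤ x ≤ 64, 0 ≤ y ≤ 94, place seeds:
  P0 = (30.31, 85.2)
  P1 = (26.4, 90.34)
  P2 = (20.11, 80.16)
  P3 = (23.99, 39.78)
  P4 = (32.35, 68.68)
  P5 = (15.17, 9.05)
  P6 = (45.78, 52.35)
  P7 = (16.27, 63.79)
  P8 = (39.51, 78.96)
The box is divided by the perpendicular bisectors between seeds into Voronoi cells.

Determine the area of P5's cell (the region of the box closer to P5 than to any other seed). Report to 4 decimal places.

Area of P5's cell: 1308.4981

1. box [0,64]×[0,94]: [(0, 0) (64, 0) (64, 94) (0, 94)]
2. ⊥bis P5·P0 via (22.74,47.125): [(0, 51.6461) (0, 0) (64, 0) (64, 38.9218)]  |A|=2898.1724
3. ⊥bis P5·P1 via (20.785,49.695): [(0, 51.6461) (0, 0) (64, 0) (64, 38.9218)]  |A|=2898.1724
4. ⊥bis P5·P2 via (17.64,44.605): [(44.9614, 42.707) (0, 45.8304) (0, 0) (64, 0) (64, 38.9218)]  |A|=2767.432
5. ⊥bis P5·P3 via (19.58,24.415): [(0, 30.0348) (0, 0) (64, 0) (64, 11.6658)]  |A|=1334.4168
6. ⊥bis P5·P4 via (23.76,38.865): [(0, 30.0348) (0, 0) (64, 0) (64, 11.6658)]  |A|=1334.4168
7. ⊥bis P5·P6 via (30.475,30.7): [(52.8893, 14.8547) (0, 30.0348) (0, 0) (64, 0) (64, 7.0002)]  |A|=1308.4981
8. ⊥bis P5·P7 via (15.72,36.42): [(52.8893, 14.8547) (0, 30.0348) (0, 0) (64, 0) (64, 7.0002)]  |A|=1308.4981
9. ⊥bis P5·P8 via (27.34,44.005): [(52.8893, 14.8547) (0, 30.0348) (0, 0) (64, 0) (64, 7.0002)]  |A|=1308.4981
10. canonical 5-gon: [(52.8893, 14.8547) (0, 30.0348) (0, 0) (64, 0) (64, 7.0002)]
11. shoelace: 1308.4981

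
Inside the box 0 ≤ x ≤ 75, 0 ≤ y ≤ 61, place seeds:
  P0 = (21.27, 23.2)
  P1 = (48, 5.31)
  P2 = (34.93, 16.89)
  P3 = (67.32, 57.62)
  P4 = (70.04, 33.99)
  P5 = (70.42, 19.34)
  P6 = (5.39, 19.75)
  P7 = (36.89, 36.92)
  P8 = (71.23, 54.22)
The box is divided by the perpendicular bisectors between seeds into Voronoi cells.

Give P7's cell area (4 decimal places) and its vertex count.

Area of P7's cell: 1173.3940 (7 vertices)

1. box [0,75]×[0,61]: [(0, 0) (75, 0) (75, 61) (0, 61)]
2. ⊥bis P7·P0 via (29.08,30.06): [(55.4835, 0) (75, 0) (75, 61) (1.9035, 61)]  |A|=2824.6952
3. ⊥bis P7·P1 via (42.445,21.115): [(38.2363, 19.6357) (75, 32.5571) (75, 61) (1.9035, 61)]  |A|=2034.6238
4. ⊥bis P7·P2 via (35.91,26.905): [(31.4696, 27.3395) (53.9078, 25.1439) (75, 32.5571) (75, 61) (1.9035, 61)]  |A|=1955.623
5. ⊥bis P7·P3 via (52.105,47.27): [(31.4696, 27.3395) (53.9078, 25.1439) (64.5999, 28.9018) (42.7652, 61) (1.9035, 61)]  |A|=1290.3797
6. ⊥bis P7·P4 via (53.465,35.455): [(31.4696, 27.3395) (52.5652, 25.2752) (54.2328, 44.142) (42.7652, 61) (1.9035, 61)]  |A|=1176.6505
7. ⊥bis P7·P5 via (53.655,28.13): [(31.4696, 27.3395) (52.1781, 25.3131) (52.6478, 26.2089) (54.2328, 44.142) (42.7652, 61) (1.9035, 61)]  |A|=1176.4681
8. ⊥bis P7·P6 via (21.14,28.335): [(5.6761, 56.7049) (31.4696, 27.3395) (52.1781, 25.3131) (52.6478, 26.2089) (54.2328, 44.142) (42.7652, 61) (3.335, 61)]  |A|=1173.394
9. ⊥bis P7·P8 via (54.06,45.57): [(5.6761, 56.7049) (31.4696, 27.3395) (52.1781, 25.3131) (52.6478, 26.2089) (54.2328, 44.142) (42.7652, 61) (3.335, 61)]  |A|=1173.394
10. canonical 7-gon: [(5.6761, 56.7049) (31.4696, 27.3395) (52.1781, 25.3131) (52.6478, 26.2089) (54.2328, 44.142) (42.7652, 61) (3.335, 61)]
11. shoelace: 1173.394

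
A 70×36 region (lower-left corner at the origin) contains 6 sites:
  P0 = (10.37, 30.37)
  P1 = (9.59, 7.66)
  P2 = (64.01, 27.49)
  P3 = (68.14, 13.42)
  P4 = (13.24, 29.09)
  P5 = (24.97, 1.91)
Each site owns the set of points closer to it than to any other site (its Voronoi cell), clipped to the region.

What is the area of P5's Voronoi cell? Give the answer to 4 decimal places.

1. box [0,70]×[0,36]: [(0, 0) (70, 0) (70, 36) (0, 36)]
2. ⊥bis P5·P0 via (17.67,16.14): [(0, 7.0753) (0, 0) (70, 0) (70, 36) (56.3834, 36)]  |A|=1704.5629
3. ⊥bis P5·P1 via (17.28,4.785): [(22.4401, 18.587) (15.4911, 0) (70, 0) (70, 36) (56.3834, 36)]  |A|=1481.2115
4. ⊥bis P5·P2 via (44.49,14.7): [(37.0367, 26.0751) (22.4401, 18.587) (15.4911, 0) (54.1218, 0)]  |A|=613.288
5. ⊥bis P5·P3 via (46.555,7.665): [(44.8092, 14.2128) (37.0367, 26.0751) (22.4401, 18.587) (15.4911, 0) (48.5986, 0)]  |A|=574.0382
6. ⊥bis P5·P4 via (19.105,15.5): [(44.8092, 14.2128) (38.4855, 23.864) (21.7055, 16.6223) (15.4911, 0) (48.5986, 0)]  |A|=538.6516
7. canonical 5-gon: [(44.8092, 14.2128) (38.4855, 23.864) (21.7055, 16.6223) (15.4911, 0) (48.5986, 0)]
8. shoelace: 538.6516

Area of P5's cell: 538.6516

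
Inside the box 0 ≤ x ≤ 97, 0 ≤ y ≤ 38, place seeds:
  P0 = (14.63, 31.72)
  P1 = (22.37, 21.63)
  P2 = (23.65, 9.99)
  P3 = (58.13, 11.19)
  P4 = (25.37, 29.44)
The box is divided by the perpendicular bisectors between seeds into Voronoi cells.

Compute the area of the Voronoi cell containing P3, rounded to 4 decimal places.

Area of P3's cell: 2028.2286

1. box [0,97]×[0,38]: [(0, 0) (97, 0) (97, 38) (0, 38)]
2. ⊥bis P3·P0 via (36.38,21.455): [(26.2542, 0) (97, 0) (97, 38) (44.1885, 38)]  |A|=2347.5886
3. ⊥bis P3·P1 via (40.25,16.41): [(35.4592, 0) (97, 0) (97, 38) (46.5531, 38)]  |A|=2127.7666
4. ⊥bis P3·P2 via (40.89,10.59): [(40.6409, 17.7488) (41.2586, 0) (97, 0) (97, 38) (46.5531, 38)]  |A|=2076.3005
5. ⊥bis P3·P4 via (41.75,20.315): [(40.9937, 18.9574) (40.6409, 17.7488) (41.2586, 0) (97, 0) (97, 38) (51.602, 38)]  |A|=2028.2286
6. canonical 6-gon: [(40.9937, 18.9574) (40.6409, 17.7488) (41.2586, 0) (97, 0) (97, 38) (51.602, 38)]
7. shoelace: 2028.2286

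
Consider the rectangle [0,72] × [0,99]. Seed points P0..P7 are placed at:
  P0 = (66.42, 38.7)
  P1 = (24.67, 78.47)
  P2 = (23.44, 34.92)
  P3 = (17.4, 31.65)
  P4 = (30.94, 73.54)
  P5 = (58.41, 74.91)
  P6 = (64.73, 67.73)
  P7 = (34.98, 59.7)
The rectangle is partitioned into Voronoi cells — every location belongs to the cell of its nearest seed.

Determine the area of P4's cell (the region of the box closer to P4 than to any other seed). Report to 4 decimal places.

Area of P4's cell: 371.4295

1. box [0,72]×[0,99]: [(0, 0) (72, 0) (72, 99) (0, 99)]
2. ⊥bis P4·P0 via (48.68,56.12): [(0, 6.5458) (72, 79.8684) (72, 99) (0, 99)]  |A|=4017.0908
3. ⊥bis P4·P1 via (27.805,76.005): [(0, 40.6425) (0, 6.5458) (72, 79.8684) (72, 99) (45.8856, 99)]  |A|=2678.2053
4. ⊥bis P4·P2 via (27.19,54.23): [(12.8702, 57.0109) (43.6796, 51.0277) (72, 79.8684) (72, 99) (45.8856, 99)]  |A|=1642.8879
5. ⊥bis P4·P3 via (24.17,52.595): [(12.8702, 57.0109) (43.6796, 51.0277) (72, 79.8684) (72, 99) (45.8856, 99)]  |A|=1642.8879
6. ⊥bis P4·P5 via (44.675,74.225): [(43.5853, 96.0745) (12.8702, 57.0109) (43.6796, 51.0277) (45.7279, 53.1136)]  |A|=739.8813
7. ⊥bis P4·P6 via (47.835,70.635): [(45.5243, 57.1962) (43.5853, 96.0745) (12.8702, 57.0109) (43.6796, 51.0277) (44.6301, 51.9957)]  |A|=737.5265
8. ⊥bis P4·P7 via (32.96,66.62): [(44.8807, 70.0998) (43.5853, 96.0745) (16.6918, 61.8712)]  |A|=371.4295
9. canonical 3-gon: [(44.8807, 70.0998) (43.5853, 96.0745) (16.6918, 61.8712)]
10. shoelace: 371.4295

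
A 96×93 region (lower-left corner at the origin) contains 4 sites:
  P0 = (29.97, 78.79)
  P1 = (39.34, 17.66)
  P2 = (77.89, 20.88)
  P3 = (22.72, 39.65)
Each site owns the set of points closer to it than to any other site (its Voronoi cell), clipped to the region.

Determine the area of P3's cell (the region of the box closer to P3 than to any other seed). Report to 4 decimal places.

Area of P3's cell: 1829.8864

1. box [0,96]×[0,93]: [(0, 0) (96, 0) (96, 93) (0, 93)]
2. ⊥bis P3·P0 via (26.345,59.22): [(0, 64.1) (0, 0) (96, 0) (96, 46.3176)]  |A|=5300.0439
3. ⊥bis P3·P1 via (31.03,28.655): [(62.5882, 52.5066) (0, 64.1) (0, 5.2026)]  |A|=1843.1386
4. ⊥bis P3·P2 via (50.305,30.265): [(56.2396, 47.7084) (58.1516, 53.3284) (0, 64.1) (0, 5.2026)]  |A|=1829.8864
5. canonical 4-gon: [(56.2396, 47.7084) (58.1516, 53.3284) (0, 64.1) (0, 5.2026)]
6. shoelace: 1829.8864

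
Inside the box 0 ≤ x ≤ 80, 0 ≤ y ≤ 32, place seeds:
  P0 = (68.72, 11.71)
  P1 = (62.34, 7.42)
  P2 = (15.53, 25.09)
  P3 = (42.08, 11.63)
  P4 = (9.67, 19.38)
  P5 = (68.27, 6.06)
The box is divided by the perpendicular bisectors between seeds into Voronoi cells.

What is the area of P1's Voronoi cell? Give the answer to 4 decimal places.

Area of P1's cell: 230.9447

1. box [0,80]×[0,32]: [(0, 0) (80, 0) (80, 32) (0, 32)]
2. ⊥bis P1·P0 via (65.53,9.565): [(0, 0) (71.9616, 0) (50.4444, 32) (0, 32)]  |A|=1958.4966
3. ⊥bis P1·P2 via (38.935,16.255): [(32.799, 0) (71.9616, 0) (50.4444, 32) (44.8785, 32)]  |A|=715.6568
4. ⊥bis P1·P3 via (52.21,9.525): [(50.2307, 0) (71.9616, 0) (55.3609, 24.6883)]  |A|=268.2494
5. ⊥bis P1·P4 via (36.005,13.4): [(50.2307, 0) (71.9616, 0) (55.3609, 24.6883)]  |A|=268.2494
6. ⊥bis P1·P5 via (65.305,6.74): [(50.2307, 0) (63.7592, 0) (65.8453, 9.096) (55.3609, 24.6883)]  |A|=230.9447
7. canonical 4-gon: [(50.2307, 0) (63.7592, 0) (65.8453, 9.096) (55.3609, 24.6883)]
8. shoelace: 230.9447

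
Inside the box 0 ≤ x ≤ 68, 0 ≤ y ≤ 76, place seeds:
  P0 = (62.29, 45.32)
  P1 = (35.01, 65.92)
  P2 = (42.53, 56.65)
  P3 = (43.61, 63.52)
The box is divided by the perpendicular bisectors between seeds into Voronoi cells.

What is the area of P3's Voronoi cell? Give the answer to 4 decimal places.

1. box [0,68]×[0,76]: [(0, 0) (68, 0) (68, 76) (0, 76)]
2. ⊥bis P3·P0 via (52.95,54.42): [(0, 0.0735) (68, 69.8669) (68, 76) (0, 76)]  |A|=2790.0251
3. ⊥bis P3·P1 via (39.31,64.72): [(29.8066, 30.6663) (68, 69.8669) (68, 76) (42.4579, 76)]  |A|=696.0808
4. ⊥bis P3·P2 via (43.07,60.085): [(38.2289, 60.846) (56.4241, 57.9857) (68, 69.8669) (68, 76) (42.4579, 76)]  |A|=409.4724
5. canonical 5-gon: [(38.2289, 60.846) (56.4241, 57.9857) (68, 69.8669) (68, 76) (42.4579, 76)]
6. shoelace: 409.4724

Area of P3's cell: 409.4724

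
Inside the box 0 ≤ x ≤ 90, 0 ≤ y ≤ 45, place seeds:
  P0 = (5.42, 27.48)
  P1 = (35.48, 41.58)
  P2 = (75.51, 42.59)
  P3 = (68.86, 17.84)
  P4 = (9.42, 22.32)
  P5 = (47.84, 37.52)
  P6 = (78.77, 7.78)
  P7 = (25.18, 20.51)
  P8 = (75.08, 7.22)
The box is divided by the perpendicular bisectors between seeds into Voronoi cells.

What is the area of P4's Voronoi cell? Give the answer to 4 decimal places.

1. box [0,90]×[0,45]: [(0, 0) (90, 0) (90, 45) (0, 45)]
2. ⊥bis P4·P0 via (7.42,24.9): [(0, 19.1481) (0, 0) (90, 0) (90, 45) (33.349, 45)]  |A|=3618.9319
3. ⊥bis P4·P1 via (22.45,31.95): [(20.2881, 34.8752) (0, 19.1481) (0, 0) (46.0631, 0)]  |A|=997.4691
4. ⊥bis P4·P2 via (42.465,32.455): [(20.2881, 34.8752) (0, 19.1481) (0, 0) (46.0631, 0)]  |A|=997.4691
5. ⊥bis P4·P3 via (39.14,20.08): [(38.4073, 10.3588) (20.2881, 34.8752) (0, 19.1481) (0, 0) (37.6266, 0)]  |A|=953.7732
6. ⊥bis P4·P5 via (28.63,29.92): [(38.0811, 6.031) (34.0209, 16.2939) (20.2881, 34.8752) (0, 19.1481) (0, 0) (37.6266, 0)]  |A|=943.3136
7. ⊥bis P4·P6 via (44.095,15.05): [(38.0811, 6.031) (34.0209, 16.2939) (20.2881, 34.8752) (0, 19.1481) (0, 0) (37.6266, 0)]  |A|=943.3136
8. ⊥bis P4·P7 via (17.3,21.415): [(18.7049, 33.648) (0, 19.1481) (0, 0) (14.8405, 0)]  |A|=428.7589
9. ⊥bis P4·P8 via (42.25,14.77): [(18.7049, 33.648) (0, 19.1481) (0, 0) (14.8405, 0)]  |A|=428.7589
10. canonical 4-gon: [(18.7049, 33.648) (0, 19.1481) (0, 0) (14.8405, 0)]
11. shoelace: 428.7589

Area of P4's cell: 428.7589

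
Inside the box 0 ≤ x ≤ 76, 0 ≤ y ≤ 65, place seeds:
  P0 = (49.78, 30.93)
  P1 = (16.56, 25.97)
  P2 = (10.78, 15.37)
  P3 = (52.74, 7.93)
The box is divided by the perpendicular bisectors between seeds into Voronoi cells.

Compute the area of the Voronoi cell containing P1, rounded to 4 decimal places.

Area of P1's cell: 1432.3954

1. box [0,76]×[0,65]: [(0, 0) (76, 0) (76, 65) (0, 65)]
2. ⊥bis P1·P0 via (33.17,28.45): [(0, 0) (37.4178, 0) (27.7128, 65) (0, 65)]  |A|=2116.7448
3. ⊥bis P1·P2 via (13.67,20.67): [(0, 28.124) (36.1629, 8.405) (27.7128, 65) (0, 65)]  |A|=1450.9735
4. ⊥bis P1·P3 via (34.65,16.95): [(0, 28.124) (31.6235, 10.8803) (34.8324, 17.3158) (27.7128, 65) (0, 65)]  |A|=1432.3954
5. canonical 5-gon: [(0, 28.124) (31.6235, 10.8803) (34.8324, 17.3158) (27.7128, 65) (0, 65)]
6. shoelace: 1432.3954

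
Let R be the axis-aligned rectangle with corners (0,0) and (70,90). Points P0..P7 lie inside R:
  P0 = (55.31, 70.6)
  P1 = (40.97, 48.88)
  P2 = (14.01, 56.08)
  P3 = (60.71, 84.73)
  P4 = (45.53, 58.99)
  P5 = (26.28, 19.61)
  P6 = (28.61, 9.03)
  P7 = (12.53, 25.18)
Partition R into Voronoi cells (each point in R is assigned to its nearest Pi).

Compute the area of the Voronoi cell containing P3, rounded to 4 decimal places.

1. box [0,70]×[0,90]: [(0, 0) (70, 0) (70, 90) (0, 90)]
2. ⊥bis P3·P0 via (58.01,77.665): [(70, 73.0828) (70, 90) (25.7334, 90)]  |A|=374.4326
3. ⊥bis P3·P1 via (50.84,66.805): [(70, 73.0828) (70, 90) (25.7334, 90)]  |A|=374.4326
4. ⊥bis P3·P2 via (37.36,70.405): [(70, 73.0828) (70, 90) (25.7334, 90)]  |A|=374.4326
5. ⊥bis P3·P4 via (53.12,71.86): [(70, 73.0828) (70, 90) (25.7334, 90)]  |A|=374.4326
6. ⊥bis P3·P5 via (43.495,52.17): [(70, 73.0828) (70, 90) (25.7334, 90)]  |A|=374.4326
7. ⊥bis P3·P6 via (44.66,46.88): [(70, 73.0828) (70, 90) (25.7334, 90)]  |A|=374.4326
8. ⊥bis P3·P7 via (36.62,54.955): [(70, 73.0828) (70, 90) (25.7334, 90)]  |A|=374.4326
9. canonical 3-gon: [(70, 73.0828) (70, 90) (25.7334, 90)]
10. shoelace: 374.4326

Area of P3's cell: 374.4326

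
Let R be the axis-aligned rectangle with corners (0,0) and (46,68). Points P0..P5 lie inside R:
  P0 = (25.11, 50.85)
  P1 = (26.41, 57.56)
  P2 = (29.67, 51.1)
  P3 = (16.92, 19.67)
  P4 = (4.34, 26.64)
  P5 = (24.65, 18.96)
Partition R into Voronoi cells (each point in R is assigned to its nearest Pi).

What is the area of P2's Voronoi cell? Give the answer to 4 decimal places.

1. box [0,46]×[0,68]: [(0, 0) (46, 0) (46, 68) (0, 68)]
2. ⊥bis P2·P0 via (27.39,50.975): [(30.1847, 0) (46, 0) (46, 68) (26.4566, 68)]  |A|=1202.196
3. ⊥bis P2·P1 via (28.04,54.33): [(27.2285, 53.9205) (30.1847, 0) (46, 0) (46, 63.3934)]  |A|=1021.379
4. ⊥bis P2·P3 via (23.295,35.385): [(27.2285, 53.9205) (28.3573, 33.3314) (46, 26.1744) (46, 63.3934)]  |A|=526.912
5. ⊥bis P2·P4 via (17.005,38.87): [(27.2285, 53.9205) (28.3573, 33.3314) (46, 26.1744) (46, 63.3934)]  |A|=526.912
6. ⊥bis P2·P5 via (27.16,35.03): [(27.2285, 53.9205) (28.2737, 34.856) (46, 32.0873) (46, 63.3934)]  |A|=461.3545
7. canonical 4-gon: [(27.2285, 53.9205) (28.2737, 34.856) (46, 32.0873) (46, 63.3934)]
8. shoelace: 461.3545

Area of P2's cell: 461.3545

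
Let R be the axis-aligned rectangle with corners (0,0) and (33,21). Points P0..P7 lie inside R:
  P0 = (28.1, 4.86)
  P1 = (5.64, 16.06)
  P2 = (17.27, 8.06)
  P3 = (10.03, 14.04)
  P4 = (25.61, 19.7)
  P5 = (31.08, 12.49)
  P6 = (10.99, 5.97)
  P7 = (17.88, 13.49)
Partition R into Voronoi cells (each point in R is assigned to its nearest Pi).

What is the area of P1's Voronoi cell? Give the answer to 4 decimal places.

Area of P1's cell: 99.0468

1. box [0,33]×[0,21]: [(0, 0) (33, 0) (33, 21) (0, 21)]
2. ⊥bis P1·P0 via (16.87,10.46): [(0, 0) (11.654, 0) (22.1259, 21) (0, 21)]  |A|=354.6889
3. ⊥bis P1·P2 via (11.455,12.06): [(0, 0) (3.1592, 0) (17.6046, 21) (0, 21)]  |A|=218.0202
4. ⊥bis P1·P3 via (7.835,15.05): [(0, 0) (0.9099, 0) (10.5728, 21) (0, 21)]  |A|=120.5689
5. ⊥bis P1·P4 via (15.625,17.88): [(0, 0) (0.9099, 0) (10.5728, 21) (0, 21)]  |A|=120.5689
6. ⊥bis P1·P5 via (18.36,14.275): [(0, 0) (0.9099, 0) (10.5728, 21) (0, 21)]  |A|=120.5689
7. ⊥bis P1·P6 via (8.315,11.015): [(0, 6.6062) (5.2243, 9.3762) (10.5728, 21) (0, 21)]  |A|=99.0468
8. ⊥bis P1·P7 via (11.76,14.775): [(0, 6.6062) (5.2243, 9.3762) (10.5728, 21) (0, 21)]  |A|=99.0468
9. canonical 4-gon: [(0, 6.6062) (5.2243, 9.3762) (10.5728, 21) (0, 21)]
10. shoelace: 99.0468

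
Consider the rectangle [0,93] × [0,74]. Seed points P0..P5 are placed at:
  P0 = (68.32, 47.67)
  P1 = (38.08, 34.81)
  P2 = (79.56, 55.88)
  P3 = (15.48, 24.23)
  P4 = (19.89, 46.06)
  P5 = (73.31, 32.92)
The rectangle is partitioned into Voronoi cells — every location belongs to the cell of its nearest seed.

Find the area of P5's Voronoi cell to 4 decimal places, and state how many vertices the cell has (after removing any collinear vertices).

1. box [0,93]×[0,74]: [(0, 0) (93, 0) (93, 74) (0, 74)]
2. ⊥bis P5·P0 via (70.815,40.295): [(0, 16.3379) (0, 0) (93, 0) (93, 47.8003)]  |A|=2982.4274
3. ⊥bis P5·P1 via (55.695,33.865): [(55.7668, 35.2041) (53.8782, 0) (93, 0) (93, 47.8003)]  |A|=1578.502
4. ⊥bis P5·P2 via (76.435,44.4): [(80.0446, 43.4174) (55.7668, 35.2041) (53.8782, 0) (93, 0) (93, 39.8908)]  |A|=1527.2667
5. ⊥bis P5·P3 via (44.395,28.575): [(80.0446, 43.4174) (55.7668, 35.2041) (53.8782, 0) (93, 0) (93, 39.8908)]  |A|=1527.2667
6. ⊥bis P5·P4 via (46.6,39.49): [(80.0446, 43.4174) (55.7668, 35.2041) (53.8782, 0) (93, 0) (93, 39.8908)]  |A|=1527.2667
7. canonical 5-gon: [(80.0446, 43.4174) (55.7668, 35.2041) (53.8782, 0) (93, 0) (93, 39.8908)]
8. shoelace: 1527.2667

Area of P5's cell: 1527.2667 (5 vertices)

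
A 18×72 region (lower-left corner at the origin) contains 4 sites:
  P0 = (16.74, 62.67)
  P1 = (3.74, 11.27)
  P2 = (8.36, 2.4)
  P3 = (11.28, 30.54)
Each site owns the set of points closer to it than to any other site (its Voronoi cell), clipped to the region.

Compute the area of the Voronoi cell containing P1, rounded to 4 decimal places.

1. box [0,18]×[0,72]: [(0, 0) (18, 0) (18, 72) (0, 72)]
2. ⊥bis P1·P0 via (10.24,36.97): [(0, 39.5599) (0, 0) (18, 0) (18, 35.0074)]  |A|=671.1051
3. ⊥bis P1·P2 via (6.05,6.835): [(0, 39.5599) (0, 3.6838) (18, 13.0592) (18, 35.0074)]  |A|=520.4176
4. ⊥bis P1·P3 via (7.51,20.905): [(0, 23.8435) (0, 3.6838) (18, 13.0592) (18, 16.8005)]  |A|=215.1083
5. canonical 4-gon: [(0, 23.8435) (0, 3.6838) (18, 13.0592) (18, 16.8005)]
6. shoelace: 215.1083

Area of P1's cell: 215.1083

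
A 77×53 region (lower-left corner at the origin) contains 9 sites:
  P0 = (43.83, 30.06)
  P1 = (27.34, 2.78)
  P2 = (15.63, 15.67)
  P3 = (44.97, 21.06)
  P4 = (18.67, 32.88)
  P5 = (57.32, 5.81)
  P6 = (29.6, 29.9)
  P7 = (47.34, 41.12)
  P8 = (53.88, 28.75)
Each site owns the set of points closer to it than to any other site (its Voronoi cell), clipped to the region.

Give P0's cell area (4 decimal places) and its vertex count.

1. box [0,77]×[0,53]: [(0, 0) (77, 0) (77, 53) (0, 53)]
2. ⊥bis P0·P1 via (35.585,16.42): [(0, 37.9301) (62.7492, 0) (77, 0) (77, 53) (0, 53)]  |A|=2890.9571
3. ⊥bis P0·P2 via (29.73,22.865): [(31.8742, 18.6631) (62.7492, 0) (77, 0) (77, 53) (14.3526, 53)]  |A|=2404.3756
4. ⊥bis P0·P3 via (44.4,25.56): [(29.3289, 23.651) (77, 29.6893) (77, 53) (14.3526, 53)]  |A|=1474.9417
5. ⊥bis P0·P4 via (31.25,31.47): [(30.3887, 23.7852) (77, 29.6893) (77, 53) (33.6631, 53)]  |A|=1176.3087
6. ⊥bis P0·P5 via (50.575,17.935): [(30.3887, 23.7852) (70.1438, 28.8209) (77, 32.6349) (77, 53) (33.6631, 53)]  |A|=1166.2109
7. ⊥bis P0·P6 via (36.715,29.98): [(36.7756, 24.5942) (70.1438, 28.8209) (77, 32.6349) (77, 53) (36.4562, 53)]  |A|=1034.5707
8. ⊥bis P0·P7 via (45.585,35.59): [(36.6199, 38.4352) (36.7756, 24.5942) (67.8357, 28.5285)]  |A|=215.2565
9. ⊥bis P0·P8 via (48.855,29.405): [(49.4993, 34.3478) (36.6199, 38.4352) (36.7756, 24.5942) (48.4202, 26.0692)]  |A|=136.2174
10. canonical 4-gon: [(49.4993, 34.3478) (36.6199, 38.4352) (36.7756, 24.5942) (48.4202, 26.0692)]
11. shoelace: 136.2174

Area of P0's cell: 136.2174 (4 vertices)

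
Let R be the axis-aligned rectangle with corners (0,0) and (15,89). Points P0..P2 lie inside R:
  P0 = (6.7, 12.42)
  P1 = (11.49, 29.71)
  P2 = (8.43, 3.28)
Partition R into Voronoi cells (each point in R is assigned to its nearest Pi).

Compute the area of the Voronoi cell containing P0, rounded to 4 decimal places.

Area of P0's cell: 205.0377

1. box [0,15]×[0,89]: [(0, 0) (15, 0) (15, 89) (0, 89)]
2. ⊥bis P0·P1 via (9.095,21.065): [(0, 23.5847) (0, 0) (15, 0) (15, 19.4291)]  |A|=322.6032
3. ⊥bis P0·P2 via (7.565,7.85): [(0, 23.5847) (0, 6.4181) (15, 9.2573) (15, 19.4291)]  |A|=205.0377
4. canonical 4-gon: [(0, 23.5847) (0, 6.4181) (15, 9.2573) (15, 19.4291)]
5. shoelace: 205.0377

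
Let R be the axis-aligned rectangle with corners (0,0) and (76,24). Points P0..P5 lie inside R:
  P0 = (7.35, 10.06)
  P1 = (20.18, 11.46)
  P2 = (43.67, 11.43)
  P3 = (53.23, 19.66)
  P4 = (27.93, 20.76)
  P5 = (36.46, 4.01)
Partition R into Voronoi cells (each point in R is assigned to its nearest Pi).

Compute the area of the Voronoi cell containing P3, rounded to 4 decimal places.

1. box [0,76]×[0,24]: [(0, 0) (76, 0) (76, 24) (0, 24)]
2. ⊥bis P3·P0 via (30.29,14.86): [(33.3993, 0) (76, 0) (76, 24) (28.3775, 24)]  |A|=1082.6777
3. ⊥bis P3·P1 via (36.705,15.56): [(40.5656, 0) (76, 0) (76, 24) (34.611, 24)]  |A|=921.8816
4. ⊥bis P3·P2 via (48.45,15.545): [(61.8324, 0) (76, 0) (76, 24) (41.1713, 24)]  |A|=587.9564
5. ⊥bis P3·P4 via (40.58,20.21): [(61.8324, 0) (76, 0) (76, 24) (41.1713, 24)]  |A|=587.9564
6. ⊥bis P3·P5 via (44.845,11.835): [(61.8324, 0) (76, 0) (76, 24) (41.1713, 24)]  |A|=587.9564
7. canonical 4-gon: [(61.8324, 0) (76, 0) (76, 24) (41.1713, 24)]
8. shoelace: 587.9564

Area of P3's cell: 587.9564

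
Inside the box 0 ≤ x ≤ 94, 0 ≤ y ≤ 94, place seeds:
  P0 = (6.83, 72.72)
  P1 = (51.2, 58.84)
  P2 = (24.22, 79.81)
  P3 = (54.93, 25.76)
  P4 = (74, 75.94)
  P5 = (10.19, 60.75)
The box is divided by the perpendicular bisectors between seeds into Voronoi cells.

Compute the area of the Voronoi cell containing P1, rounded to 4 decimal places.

1. box [0,94]×[0,94]: [(0, 0) (94, 0) (94, 94) (0, 94)]
2. ⊥bis P1·P0 via (29.015,65.78): [(8.4374, 0) (94, 0) (94, 94) (37.8429, 94)]  |A|=6660.8244
3. ⊥bis P1·P2 via (37.71,69.325): [(25.0141, 52.9905) (8.4374, 0) (94, 0) (94, 94) (56.8885, 94)]  |A|=6270.3
4. ⊥bis P1·P3 via (53.065,42.3): [(25.0141, 52.9905) (20.522, 38.6306) (94, 46.9157) (94, 94) (56.8885, 94)]  |A|=2893.9995
5. ⊥bis P1·P4 via (62.6,67.39): [(49.6384, 84.6721) (25.0141, 52.9905) (20.522, 38.6306) (79.2068, 45.2477)]  |A|=1360.278
6. ⊥bis P1·P5 via (30.695,59.795): [(49.6384, 84.6721) (30.72, 60.3317) (29.7578, 39.6719) (79.2068, 45.2477)]  |A|=1240.8955
7. canonical 4-gon: [(49.6384, 84.6721) (30.72, 60.3317) (29.7578, 39.6719) (79.2068, 45.2477)]
8. shoelace: 1240.8955

Area of P1's cell: 1240.8955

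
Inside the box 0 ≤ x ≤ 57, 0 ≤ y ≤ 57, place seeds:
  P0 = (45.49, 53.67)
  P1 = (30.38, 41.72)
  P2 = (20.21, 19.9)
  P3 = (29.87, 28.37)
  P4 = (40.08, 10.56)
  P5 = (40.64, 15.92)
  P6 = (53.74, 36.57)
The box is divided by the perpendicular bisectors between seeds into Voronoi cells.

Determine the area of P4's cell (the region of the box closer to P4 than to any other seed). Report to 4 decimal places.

Area of P4's cell: 400.8713

1. box [0,57]×[0,57]: [(0, 0) (57, 0) (57, 57) (0, 57)]
2. ⊥bis P4·P0 via (42.785,32.115): [(0, 37.4842) (0, 0) (57, 0) (57, 30.3311)]  |A|=1932.737
3. ⊥bis P4·P1 via (35.23,26.14): [(51.08, 31.074) (0, 15.173) (0, 0) (57, 0) (57, 30.3311)]  |A|=1362.9095
4. ⊥bis P4·P2 via (30.145,15.23): [(51.08, 31.074) (35.2807, 26.1558) (22.9861, 0) (57, 0) (57, 30.3311)]  |A|=794.6426
5. ⊥bis P4·P3 via (34.975,19.465): [(54.4809, 30.6472) (31.0883, 17.2369) (22.9861, 0) (57, 0) (57, 30.3311)]  |A|=706.7001
6. ⊥bis P4·P5 via (40.36,13.24): [(29.7316, 14.3504) (22.9861, 0) (57, 0) (57, 11.5015)]  |A|=400.8713
7. ⊥bis P4·P6 via (46.91,23.565): [(29.7316, 14.3504) (22.9861, 0) (57, 0) (57, 11.5015)]  |A|=400.8713
8. canonical 4-gon: [(29.7316, 14.3504) (22.9861, 0) (57, 0) (57, 11.5015)]
9. shoelace: 400.8713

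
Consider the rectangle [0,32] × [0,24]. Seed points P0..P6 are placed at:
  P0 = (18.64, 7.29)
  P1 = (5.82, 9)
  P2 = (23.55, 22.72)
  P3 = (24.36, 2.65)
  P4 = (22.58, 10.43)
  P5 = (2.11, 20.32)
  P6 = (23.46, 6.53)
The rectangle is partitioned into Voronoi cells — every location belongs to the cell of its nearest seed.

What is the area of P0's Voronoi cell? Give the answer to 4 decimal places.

1. box [0,32]×[0,24]: [(0, 0) (32, 0) (32, 24) (0, 24)]
2. ⊥bis P0·P1 via (12.23,8.145): [(11.1436, 0) (32, 0) (32, 24) (14.3448, 24)]  |A|=462.1392
3. ⊥bis P0·P2 via (21.095,15.005): [(13.4687, 17.4318) (11.1436, 0) (32, 0) (32, 11.5349)]  |A|=288.6605
4. ⊥bis P0·P3 via (21.5,4.97): [(27.8871, 12.8437) (13.4687, 17.4318) (11.1436, 0) (17.4684, 0)]  |A|=171.6195
5. ⊥bis P0·P4 via (20.61,8.86): [(22.6149, 6.3444) (13.884, 17.2996) (13.4687, 17.4318) (11.1436, 0) (17.4684, 0)]  |A|=114.3679
6. ⊥bis P0·P5 via (10.375,13.805): [(22.6149, 6.3444) (13.884, 17.2996) (13.4687, 17.4318) (11.1436, 0) (17.4684, 0)]  |A|=114.3679
7. ⊥bis P0·P6 via (21.05,6.91): [(20.5617, 3.8133) (21.234, 8.077) (13.884, 17.2996) (13.4687, 17.4318) (11.1436, 0) (17.4684, 0)]  |A|=110.8418
8. canonical 6-gon: [(20.5617, 3.8133) (21.234, 8.077) (13.884, 17.2996) (13.4687, 17.4318) (11.1436, 0) (17.4684, 0)]
9. shoelace: 110.8418

Area of P0's cell: 110.8418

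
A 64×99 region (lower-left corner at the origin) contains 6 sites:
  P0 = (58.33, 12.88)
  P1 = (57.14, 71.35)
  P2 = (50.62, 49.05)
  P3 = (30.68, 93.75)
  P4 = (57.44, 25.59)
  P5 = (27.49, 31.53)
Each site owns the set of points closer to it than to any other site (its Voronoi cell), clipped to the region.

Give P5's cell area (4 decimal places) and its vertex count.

Area of P5's cell: 2264.6469 (6 vertices)

1. box [0,64]×[0,99]: [(0, 0) (64, 0) (64, 99) (0, 99)]
2. ⊥bis P5·P0 via (42.91,22.205): [(0, 0) (29.4819, 0) (64, 57.0798) (64, 99) (0, 99)]  |A|=5350.8557
3. ⊥bis P5·P1 via (42.315,51.44): [(0, 82.9478) (0, 0) (29.4819, 0) (54.9156, 42.0576)]  |A|=2897.5305
4. ⊥bis P5·P2 via (39.055,40.29): [(15.4669, 71.4311) (0, 82.9478) (0, 0) (29.4819, 0) (47.28, 29.4313)]  |A|=2536.344
5. ⊥bis P5·P3 via (29.085,62.64): [(21.8446, 63.0112) (0, 64.1312) (0, 0) (29.4819, 0) (47.28, 29.4313)]  |A|=2302.4332
6. ⊥bis P5·P4 via (42.465,28.56): [(43.6011, 34.2882) (21.8446, 63.0112) (0, 64.1312) (0, 0) (29.4819, 0) (40.3724, 18.0087)]  |A|=2264.6469
7. canonical 6-gon: [(43.6011, 34.2882) (21.8446, 63.0112) (0, 64.1312) (0, 0) (29.4819, 0) (40.3724, 18.0087)]
8. shoelace: 2264.6469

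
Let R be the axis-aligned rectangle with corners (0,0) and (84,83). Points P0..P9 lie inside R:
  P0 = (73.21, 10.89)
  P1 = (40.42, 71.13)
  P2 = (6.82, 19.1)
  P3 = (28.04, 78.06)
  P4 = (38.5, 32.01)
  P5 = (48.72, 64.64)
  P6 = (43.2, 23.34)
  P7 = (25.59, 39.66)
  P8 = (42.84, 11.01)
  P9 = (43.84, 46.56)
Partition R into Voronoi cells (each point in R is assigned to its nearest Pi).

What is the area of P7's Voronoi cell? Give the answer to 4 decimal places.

Area of P7's cell: 884.8054

1. box [0,84]×[0,83]: [(0, 0) (84, 0) (84, 83) (0, 83)]
2. ⊥bis P7·P0 via (49.4,25.275): [(0, 0) (34.1299, 0) (84, 82.5448) (84, 83) (0, 83)]  |A|=4913.7418
3. ⊥bis P7·P1 via (33.005,55.395): [(0, 70.9484) (0, 0) (34.1299, 0) (59.9312, 42.7062)]  |A|=2854.7903
4. ⊥bis P7·P2 via (16.205,29.38): [(0, 70.9484) (0, 44.1742) (39.1981, 8.3888) (59.9312, 42.7062)]  |A|=1845.8658
5. ⊥bis P7·P3 via (26.815,58.86): [(25.47, 58.9458) (0, 60.5709) (0, 44.1742) (39.1981, 8.3888) (59.9312, 42.7062)]  |A|=1713.7083
6. ⊥bis P7·P4 via (32.045,35.835): [(41.315, 51.479) (25.47, 58.9458) (0, 60.5709) (0, 44.1742) (24.002, 22.2618)]  |A|=961.2509
7. ⊥bis P7·P5 via (37.155,52.15): [(40.0979, 49.425) (34.3194, 54.7756) (25.47, 58.9458) (0, 60.5709) (0, 44.1742) (24.002, 22.2618)]  |A|=952.0604
8. ⊥bis P7·P6 via (34.395,31.5): [(40.0979, 49.425) (34.3194, 54.7756) (25.47, 58.9458) (0, 60.5709) (0, 44.1742) (24.002, 22.2618)]  |A|=952.0604
9. ⊥bis P7·P8 via (34.215,25.335): [(40.0979, 49.425) (34.3194, 54.7756) (25.47, 58.9458) (0, 60.5709) (0, 44.1742) (24.002, 22.2618)]  |A|=952.0604
10. ⊥bis P7·P9 via (34.715,43.11): [(35.3542, 41.4195) (29.434, 57.0778) (25.47, 58.9458) (0, 60.5709) (0, 44.1742) (24.002, 22.2618)]  |A|=884.8054
11. canonical 6-gon: [(35.3542, 41.4195) (29.434, 57.0778) (25.47, 58.9458) (0, 60.5709) (0, 44.1742) (24.002, 22.2618)]
12. shoelace: 884.8054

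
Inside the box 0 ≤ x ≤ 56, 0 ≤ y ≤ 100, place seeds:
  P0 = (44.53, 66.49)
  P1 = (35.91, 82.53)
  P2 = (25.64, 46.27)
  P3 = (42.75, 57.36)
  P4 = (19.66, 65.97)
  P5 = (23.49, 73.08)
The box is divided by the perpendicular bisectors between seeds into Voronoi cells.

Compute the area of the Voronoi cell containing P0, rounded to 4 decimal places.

1. box [0,56]×[0,100]: [(0, 0) (56, 0) (56, 100) (0, 100)]
2. ⊥bis P0·P1 via (40.22,74.51): [(0, 52.8955) (0, 0) (56, 0) (56, 82.9903)]  |A|=3804.802
3. ⊥bis P0·P2 via (35.085,56.38): [(24.6405, 66.1375) (56, 36.8407) (56, 82.9903)]  |A|=723.6132
4. ⊥bis P0·P3 via (43.64,61.925): [(24.6405, 66.1375) (25.3281, 65.4951) (56, 59.5153) (56, 82.9903)]  |A|=375.8774
5. ⊥bis P0·P4 via (32.095,66.23): [(32.0141, 70.1001) (32.1381, 64.1674) (56, 59.5153) (56, 82.9903)]  |A|=352.0284
6. ⊥bis P0·P5 via (34.01,69.785): [(34.5326, 71.4536) (32.244, 64.1468) (56, 59.5153) (56, 82.9903)]  |A|=344.0631
7. canonical 4-gon: [(34.5326, 71.4536) (32.244, 64.1468) (56, 59.5153) (56, 82.9903)]
8. shoelace: 344.0631

Area of P0's cell: 344.0631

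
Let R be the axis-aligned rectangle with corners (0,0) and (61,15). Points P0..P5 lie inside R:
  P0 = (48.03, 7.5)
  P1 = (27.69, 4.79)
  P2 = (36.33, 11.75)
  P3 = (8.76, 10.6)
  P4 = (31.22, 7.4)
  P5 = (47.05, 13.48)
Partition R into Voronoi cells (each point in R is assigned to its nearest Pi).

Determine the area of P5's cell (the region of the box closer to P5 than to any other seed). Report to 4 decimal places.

Area of P5's cell: 74.7586

1. box [0,61]×[0,15]: [(0, 0) (61, 0) (61, 15) (0, 15)]
2. ⊥bis P5·P0 via (47.54,10.49): [(0, 2.6992) (61, 12.6958) (61, 15) (0, 15)]  |A|=445.453
3. ⊥bis P5·P1 via (37.37,9.135): [(37.5003, 8.8447) (61, 12.6958) (61, 15) (34.7374, 15)]  |A|=107.9008
4. ⊥bis P5·P2 via (41.69,12.615): [(42.1748, 9.6108) (61, 12.6958) (61, 15) (41.3051, 15)]  |A|=74.7586
5. ⊥bis P5·P3 via (27.905,12.04): [(42.1748, 9.6108) (61, 12.6958) (61, 15) (41.3051, 15)]  |A|=74.7586
6. ⊥bis P5·P4 via (39.135,10.44): [(42.1748, 9.6108) (61, 12.6958) (61, 15) (41.3051, 15)]  |A|=74.7586
7. canonical 4-gon: [(42.1748, 9.6108) (61, 12.6958) (61, 15) (41.3051, 15)]
8. shoelace: 74.7586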